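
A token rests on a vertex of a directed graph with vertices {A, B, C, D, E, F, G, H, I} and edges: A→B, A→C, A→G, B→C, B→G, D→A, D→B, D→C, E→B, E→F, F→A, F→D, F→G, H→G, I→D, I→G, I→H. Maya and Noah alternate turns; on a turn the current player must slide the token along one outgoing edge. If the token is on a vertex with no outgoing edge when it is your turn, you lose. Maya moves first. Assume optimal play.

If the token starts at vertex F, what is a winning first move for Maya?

Classify positions by backward induction: terminal positions (no move available) are L. From any other position, the mover wins iff some move reaches an L.
Every edge goes from a vertex to one that appears earlier in the order G, C, B, A, D, H, F, E, I, so processing vertices in that order labels each vertex after all of its successors.
G: no outgoing edge → L
C: no outgoing edge → L
B: →C(L), so W
A: →C(L), so W
D: →C(L), so W
H: →G(L), so W
F: →G(L), so W
E: →F(W), B(W) — all W, so L
I: →G(L), so W
From F, the L positions reachable in one move are: G.

Move to G.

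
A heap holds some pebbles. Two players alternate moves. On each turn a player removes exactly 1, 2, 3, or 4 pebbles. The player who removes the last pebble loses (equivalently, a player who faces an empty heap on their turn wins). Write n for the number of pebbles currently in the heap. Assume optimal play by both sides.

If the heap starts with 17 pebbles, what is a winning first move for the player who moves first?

Build the W/L table. Terminal = W. A non-terminal position is W if it has a move to some L; otherwise it is L.
n=0: no move; the opponent has just taken the last pebble and therefore loses → W
n=1: the only move is to 0(W), a W ⇒ L
n=2: can move to 1, which is L ⇒ W
n=3: can move to 1, which is L ⇒ W
n=4: can move to 1, which is L ⇒ W
n=5: can move to 1, which is L ⇒ W
n=6: moves to 5(W), 4(W), 3(W), 2(W); every one is W ⇒ L
n=7: can move to 6, which is L ⇒ W
n=8: can move to 6, which is L ⇒ W
n=9: can move to 6, which is L ⇒ W
n=10: can move to 6, which is L ⇒ W
n=11: moves to 10(W), 9(W), 8(W), 7(W); every one is W ⇒ L
n=12: can move to 11, which is L ⇒ W
n=13: can move to 11, which is L ⇒ W
n=14: can move to 11, which is L ⇒ W
n=15: can move to 11, which is L ⇒ W
n=16: moves to 15(W), 14(W), 13(W), 12(W); every one is W ⇒ L
n=17: can move to 16, which is L ⇒ W
From 17, the L positions reachable in one move are: 16.

Remove 1, leaving 16.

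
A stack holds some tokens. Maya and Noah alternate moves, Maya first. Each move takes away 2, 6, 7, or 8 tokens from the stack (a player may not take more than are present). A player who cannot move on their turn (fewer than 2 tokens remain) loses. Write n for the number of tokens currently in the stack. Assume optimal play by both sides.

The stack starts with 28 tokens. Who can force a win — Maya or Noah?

Noah wins.

Build the W/L table. Terminal = L. A non-terminal position is W if it has a move to some L; otherwise it is L.
n=0: no move → L
n=1: no move → L
n=2: can move to 0, which is L ⇒ W
n=3: can move to 1, which is L ⇒ W
n=4: the only move is to 2(W), a W ⇒ L
n=5: the only move is to 3(W), a W ⇒ L
n=6: can move to 4, which is L ⇒ W
n=7: can move to 5, which is L ⇒ W
n=8: can move to 1, which is L ⇒ W
n=9: can move to 1, which is L ⇒ W
n=10: can move to 4, which is L ⇒ W
n=11: can move to 5, which is L ⇒ W
n=12: can move to 5, which is L ⇒ W
n=13: can move to 5, which is L ⇒ W
n=14: moves to 12(W), 8(W), 7(W), 6(W); every one is W ⇒ L
n=15: moves to 13(W), 9(W), 8(W), 7(W); every one is W ⇒ L
n=16: can move to 14, which is L ⇒ W
n=17: can move to 15, which is L ⇒ W
n=18: moves to 16(W), 12(W), 11(W), 10(W); every one is W ⇒ L
n=19: moves to 17(W), 13(W), 12(W), 11(W); every one is W ⇒ L
n=20: can move to 18, which is L ⇒ W
n=21: can move to 19, which is L ⇒ W
n=22: can move to 15, which is L ⇒ W
n=23: can move to 15, which is L ⇒ W
n=24: can move to 18, which is L ⇒ W
n=25: can move to 19, which is L ⇒ W
n=26: can move to 19, which is L ⇒ W
n=27: can move to 19, which is L ⇒ W
n=28: moves to 26(W), 22(W), 21(W), 20(W); every one is W ⇒ L
Every move from 28 reaches a W position, so the mover loses.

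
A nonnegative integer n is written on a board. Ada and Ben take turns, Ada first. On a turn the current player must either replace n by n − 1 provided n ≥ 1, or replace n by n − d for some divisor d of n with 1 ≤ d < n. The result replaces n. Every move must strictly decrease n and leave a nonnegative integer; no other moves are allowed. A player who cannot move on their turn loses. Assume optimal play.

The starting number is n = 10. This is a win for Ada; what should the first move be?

Use the standard recursion: the mover loses at a terminal position; elsewhere, the mover wins exactly when some move hands the opponent an L position.
n=0: no move → L
n=1: →0(L), so W
n=2: →1(W) only, which is W, so L
n=3: →2(L), so W
n=4: →2(L), so W
n=5: →4(W) only, which is W, so L
n=6: →5(L), so W
n=7: →6(W) only, which is W, so L
n=8: →7(L), so W
n=9: →6(W), 8(W) — all W, so L
n=10: →5(L), so W
From 10, the L positions reachable in one move are: 5, 9. Any move reaching one of these is winning.

Move to 5.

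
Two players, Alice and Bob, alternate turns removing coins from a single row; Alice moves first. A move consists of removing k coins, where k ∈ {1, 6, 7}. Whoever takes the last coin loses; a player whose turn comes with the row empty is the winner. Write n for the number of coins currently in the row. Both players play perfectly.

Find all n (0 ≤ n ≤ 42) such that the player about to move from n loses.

1, 3, 5, 13, 15, 17, 25, 27, 29, 37, 39, 41

Compute win/loss labels from the base case upward. A position with no move is W. Any other position is W if it can reach an L in one move, else L.
n=0: no move; the opponent has just taken the last coin and therefore loses → W
n=1: only reaches 0(W), which is W → L
n=2: reaches L-position 1 → W
n=3: only reaches 2(W), which is W → L
n=4: reaches L-position 3 → W
n=5: only reaches 4(W), which is W → L
n=6: reaches L-position 5 → W
n=7: reaches L-position 1 → W
n=8: reaches L-position 1 → W
n=9: reaches L-position 3 → W
n=10: reaches L-position 3 → W
n=11: reaches L-position 5 → W
n=12: reaches L-position 5 → W
n=13: only reaches 12(W), 7(W), 6(W), all W → L
n=14: reaches L-position 13 → W
n=15: only reaches 14(W), 9(W), 8(W), all W → L
n=16: reaches L-position 15 → W
n=17: only reaches 16(W), 11(W), 10(W), all W → L
n=18: reaches L-position 17 → W
n=19: reaches L-position 13 → W
n=20: reaches L-position 13 → W
n=21: reaches L-position 15 → W
n=22: reaches L-position 15 → W
n=23: reaches L-position 17 → W
n=24: reaches L-position 17 → W
n=25: only reaches 24(W), 19(W), 18(W), all W → L
n=26: reaches L-position 25 → W
n=27: only reaches 26(W), 21(W), 20(W), all W → L
n=28: reaches L-position 27 → W
n=29: only reaches 28(W), 23(W), 22(W), all W → L
n=30: reaches L-position 29 → W
n=31: reaches L-position 25 → W
n=32: reaches L-position 25 → W
n=33: reaches L-position 27 → W
n=34: reaches L-position 27 → W
n=35: reaches L-position 29 → W
n=36: reaches L-position 29 → W
n=37: only reaches 36(W), 31(W), 30(W), all W → L
n=38: reaches L-position 37 → W
n=39: only reaches 38(W), 33(W), 32(W), all W → L
n=40: reaches L-position 39 → W
n=41: only reaches 40(W), 35(W), 34(W), all W → L
n=42: reaches L-position 41 → W
The losing starting values of n are exactly the entries labelled L in this table (12 of them).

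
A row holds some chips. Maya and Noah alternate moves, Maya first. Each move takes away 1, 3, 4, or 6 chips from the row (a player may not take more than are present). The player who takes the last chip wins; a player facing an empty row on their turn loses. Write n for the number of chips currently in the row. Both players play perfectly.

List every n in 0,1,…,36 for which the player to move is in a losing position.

Positions with no move are L. A position that does have a move is losing for the player to move precisely when every available move leads to a winning position for the opponent. Fill in the labels:
n=0: no move → L
n=1: W (go to 0, an L position)
n=2: L (sole option 1(W) is W)
n=3: W (go to 2, an L position)
n=4: W (go to 0, an L position)
n=5: W (go to 2, an L position)
n=6: W (go to 2, an L position)
n=7: L (options 6(W), 4(W), 3(W), 1(W) are all W)
n=8: W (go to 7, an L position)
n=9: L (options 8(W), 6(W), 5(W), 3(W) are all W)
n=10: W (go to 9, an L position)
n=11: W (go to 7, an L position)
n=12: W (go to 9, an L position)
n=13: W (go to 9, an L position)
n=14: L (options 13(W), 11(W), 10(W), 8(W) are all W)
n=15: W (go to 14, an L position)
n=16: L (options 15(W), 13(W), 12(W), 10(W) are all W)
n=17: W (go to 16, an L position)
n=18: W (go to 14, an L position)
n=19: W (go to 16, an L position)
n=20: W (go to 16, an L position)
n=21: L (options 20(W), 18(W), 17(W), 15(W) are all W)
n=22: W (go to 21, an L position)
n=23: L (options 22(W), 20(W), 19(W), 17(W) are all W)
n=24: W (go to 23, an L position)
n=25: W (go to 21, an L position)
n=26: W (go to 23, an L position)
n=27: W (go to 23, an L position)
n=28: L (options 27(W), 25(W), 24(W), 22(W) are all W)
n=29: W (go to 28, an L position)
n=30: L (options 29(W), 27(W), 26(W), 24(W) are all W)
n=31: W (go to 30, an L position)
n=32: W (go to 28, an L position)
n=33: W (go to 30, an L position)
n=34: W (go to 30, an L position)
n=35: L (options 34(W), 32(W), 31(W), 29(W) are all W)
n=36: W (go to 35, an L position)
Reading off the rows marked L gives the requested list; there are 11 such values of n.

0, 2, 7, 9, 14, 16, 21, 23, 28, 30, 35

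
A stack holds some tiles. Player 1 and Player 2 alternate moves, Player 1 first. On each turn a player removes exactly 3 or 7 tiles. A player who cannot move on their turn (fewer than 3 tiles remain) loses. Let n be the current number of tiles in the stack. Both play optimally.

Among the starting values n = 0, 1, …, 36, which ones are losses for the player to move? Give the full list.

0, 1, 2, 6, 10, 11, 12, 16, 20, 21, 22, 26, 30, 31, 32, 36

Positions with no move are L. A position that does have a move is losing for the player to move precisely when every available move leads to a winning position for the opponent. Fill in the labels:
n=0: no move → L
n=1: no move → L
n=2: no move → L
n=3: can move to 0, which is L ⇒ W
n=4: can move to 1, which is L ⇒ W
n=5: can move to 2, which is L ⇒ W
n=6: the only move is to 3(W), a W ⇒ L
n=7: can move to 0, which is L ⇒ W
n=8: can move to 1, which is L ⇒ W
n=9: can move to 6, which is L ⇒ W
n=10: moves to 7(W), 3(W); every one is W ⇒ L
n=11: moves to 8(W), 4(W); every one is W ⇒ L
n=12: moves to 9(W), 5(W); every one is W ⇒ L
n=13: can move to 10, which is L ⇒ W
n=14: can move to 11, which is L ⇒ W
n=15: can move to 12, which is L ⇒ W
n=16: moves to 13(W), 9(W); every one is W ⇒ L
n=17: can move to 10, which is L ⇒ W
n=18: can move to 11, which is L ⇒ W
n=19: can move to 16, which is L ⇒ W
n=20: moves to 17(W), 13(W); every one is W ⇒ L
n=21: moves to 18(W), 14(W); every one is W ⇒ L
n=22: moves to 19(W), 15(W); every one is W ⇒ L
n=23: can move to 20, which is L ⇒ W
n=24: can move to 21, which is L ⇒ W
n=25: can move to 22, which is L ⇒ W
n=26: moves to 23(W), 19(W); every one is W ⇒ L
n=27: can move to 20, which is L ⇒ W
n=28: can move to 21, which is L ⇒ W
n=29: can move to 26, which is L ⇒ W
n=30: moves to 27(W), 23(W); every one is W ⇒ L
n=31: moves to 28(W), 24(W); every one is W ⇒ L
n=32: moves to 29(W), 25(W); every one is W ⇒ L
n=33: can move to 30, which is L ⇒ W
n=34: can move to 31, which is L ⇒ W
n=35: can move to 32, which is L ⇒ W
n=36: moves to 33(W), 29(W); every one is W ⇒ L
The losing starting values of n are exactly the entries labelled L in this table (16 of them).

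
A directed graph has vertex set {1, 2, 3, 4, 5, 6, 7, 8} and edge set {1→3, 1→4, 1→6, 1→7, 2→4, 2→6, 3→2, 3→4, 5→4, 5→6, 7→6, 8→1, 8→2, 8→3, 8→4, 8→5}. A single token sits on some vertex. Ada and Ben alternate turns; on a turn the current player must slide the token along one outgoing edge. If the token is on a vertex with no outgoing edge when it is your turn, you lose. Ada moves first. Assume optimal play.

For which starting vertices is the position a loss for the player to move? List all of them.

Work bottom-up. With no move the player to move loses. Otherwise the position is W if at least one move leads to an L position for the opponent, and L if every move leads to a W.
Every edge goes from a vertex to one that appears earlier in the order 4, 6, 2, 5, 3, 7, 1, 8, so processing vertices in that order labels each vertex after all of its successors.
4: no outgoing edge → L
6: no outgoing edge → L
2: reaches L-position 6 → W
5: reaches L-position 6 → W
3: reaches L-position 4 → W
7: reaches L-position 6 → W
1: reaches L-position 6 → W
8: reaches L-position 4 → W
Reading off the rows marked L gives the requested list; there are 2 such vertices.

4, 6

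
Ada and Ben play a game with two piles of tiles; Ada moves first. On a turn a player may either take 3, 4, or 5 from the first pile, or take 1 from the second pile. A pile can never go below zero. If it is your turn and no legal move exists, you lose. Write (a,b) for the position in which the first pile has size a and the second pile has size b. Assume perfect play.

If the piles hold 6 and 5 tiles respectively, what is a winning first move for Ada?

Move to (3,5).

Use the standard recursion: the mover loses at a terminal position; elsewhere, the mover wins exactly when some move hands the opponent an L position.
No move ever increases a pile, so every position that can arise here has a ≤ 6 and b ≤ 5; it is enough to label the cells with 0 ≤ a ≤ 6 and 0 ≤ b ≤ 5.
Every move lowers a or b (never raises either), so fill the grid row by row in increasing a, and left to right within a row: each cell's successors are then already labelled.
      b=0  b=1  b=2  b=3  b=4  b=5
a=0:    L    W    L    W    L    W
a=1:    L    W    L    W    L    W
a=2:    L    W    L    W    L    W
a=3:    W    L    W    L    W    L
a=4:    W    L    W    L    W    L
a=5:    W    L    W    L    W    L
a=6:    W    W    W    W    W    W
Cells with no legal move (terminal, hence L): (0,0), (1,0), (2,0).
The remaining L cells, each justified by listing all of its moves:
(0,2): the only move is to (0,1)(W), a W ⇒ L
(0,4): the only move is to (0,3)(W), a W ⇒ L
(1,2): the only move is to (1,1)(W), a W ⇒ L
(1,4): the only move is to (1,3)(W), a W ⇒ L
(2,2): the only move is to (2,1)(W), a W ⇒ L
(2,4): the only move is to (2,3)(W), a W ⇒ L
(3,1): moves to (0,1)(W), (3,0)(W); every one is W ⇒ L
(3,3): moves to (0,3)(W), (3,2)(W); every one is W ⇒ L
(3,5): moves to (0,5)(W), (3,4)(W); every one is W ⇒ L
(4,1): moves to (1,1)(W), (0,1)(W), (4,0)(W); every one is W ⇒ L
(4,3): moves to (1,3)(W), (0,3)(W), (4,2)(W); every one is W ⇒ L
(4,5): moves to (1,5)(W), (0,5)(W), (4,4)(W); every one is W ⇒ L
(5,1): moves to (2,1)(W), (1,1)(W), (0,1)(W), (5,0)(W); every one is W ⇒ L
(5,3): moves to (2,3)(W), (1,3)(W), (0,3)(W), (5,2)(W); every one is W ⇒ L
(5,5): moves to (2,5)(W), (1,5)(W), (0,5)(W), (5,4)(W); every one is W ⇒ L
Every other cell has at least one move into one of the L cells above, so it is W.
From (6,5), the L positions reachable in one move are: (3,5).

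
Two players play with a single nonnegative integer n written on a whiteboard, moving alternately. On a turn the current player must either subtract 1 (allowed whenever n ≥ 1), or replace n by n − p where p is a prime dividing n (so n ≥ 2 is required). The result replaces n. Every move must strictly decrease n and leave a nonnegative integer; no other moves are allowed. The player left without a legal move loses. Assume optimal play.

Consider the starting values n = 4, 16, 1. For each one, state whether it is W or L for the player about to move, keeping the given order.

Label each position W (a win for the player to move) or L (a loss). A position with no legal move is L; any other position is W exactly when some move reaches an L, and L when every move reaches a W.
n=0: no move → L
n=1: can move to 0, which is L ⇒ W
n=2: can move to 0, which is L ⇒ W
n=3: can move to 0, which is L ⇒ W
n=4: moves to 2(W), 3(W); every one is W ⇒ L
n=5: can move to 0, which is L ⇒ W
n=6: can move to 4, which is L ⇒ W
n=7: can move to 0, which is L ⇒ W
n=8: moves to 6(W), 7(W); every one is W ⇒ L
n=9: can move to 8, which is L ⇒ W
n=10: can move to 8, which is L ⇒ W
n=11: can move to 0, which is L ⇒ W
n=12: moves to 9(W), 10(W), 11(W); every one is W ⇒ L
n=13: can move to 0, which is L ⇒ W
n=14: can move to 12, which is L ⇒ W
n=15: can move to 12, which is L ⇒ W
n=16: moves to 14(W), 15(W); every one is W ⇒ L

4: L, 16: L, 1: W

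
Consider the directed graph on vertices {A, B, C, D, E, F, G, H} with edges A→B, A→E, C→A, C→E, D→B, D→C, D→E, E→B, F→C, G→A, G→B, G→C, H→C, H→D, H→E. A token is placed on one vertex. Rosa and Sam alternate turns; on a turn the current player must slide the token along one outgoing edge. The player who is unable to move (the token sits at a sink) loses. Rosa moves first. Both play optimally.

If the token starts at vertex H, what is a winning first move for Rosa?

Move to C.

Positions with no move are L. A position that does have a move is losing for the player to move precisely when every available move leads to a winning position for the opponent. Fill in the labels:
Every edge goes from a vertex to one that appears earlier in the order B, E, A, C, D, G, F, H, so processing vertices in that order labels each vertex after all of its successors.
B: no outgoing edge → L
E: reaches L-position B → W
A: reaches L-position B → W
C: only reaches A(W), E(W), all W → L
D: reaches L-position C → W
G: reaches L-position C → W
F: reaches L-position C → W
H: reaches L-position C → W
From H, the L positions reachable in one move are: C.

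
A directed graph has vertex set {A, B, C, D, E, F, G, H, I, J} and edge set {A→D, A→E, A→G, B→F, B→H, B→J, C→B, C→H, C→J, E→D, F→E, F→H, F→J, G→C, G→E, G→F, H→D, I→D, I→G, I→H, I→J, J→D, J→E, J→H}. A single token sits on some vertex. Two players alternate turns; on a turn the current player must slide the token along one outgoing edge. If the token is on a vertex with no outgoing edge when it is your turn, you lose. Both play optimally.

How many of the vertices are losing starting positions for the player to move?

3

Use the standard recursion: the mover loses at a terminal position; elsewhere, the mover wins exactly when some move hands the opponent an L position.
Every edge goes from a vertex to one that appears earlier in the order D, H, E, J, F, B, C, G, I, A, so processing vertices in that order labels each vertex after all of its successors.
D: no outgoing edge → L
H: W (go to D, an L position)
E: W (go to D, an L position)
J: W (go to D, an L position)
F: L (options J(W), E(W), H(W) are all W)
B: W (go to F, an L position)
C: L (options B(W), J(W), H(W) are all W)
G: W (go to C, an L position)
I: W (go to D, an L position)
A: W (go to D, an L position)
The L vertices are C, D, F; that is 3 in all.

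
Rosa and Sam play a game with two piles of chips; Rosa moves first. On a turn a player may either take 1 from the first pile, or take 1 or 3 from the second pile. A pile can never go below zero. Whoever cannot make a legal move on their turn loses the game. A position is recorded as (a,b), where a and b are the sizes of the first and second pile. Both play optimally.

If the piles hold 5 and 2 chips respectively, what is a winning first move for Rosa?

Build the W/L table. Terminal = L. A non-terminal position is W if it has a move to some L; otherwise it is L.
No move ever increases a pile, so every position that can arise here has a ≤ 5 and b ≤ 2; it is enough to label the cells with 0 ≤ a ≤ 5 and 0 ≤ b ≤ 2.
Every move lowers a or b (never raises either), so fill the grid row by row in increasing a, and left to right within a row: each cell's successors are then already labelled.
      b=0  b=1  b=2
a=0:    L    W    L
a=1:    W    L    W
a=2:    L    W    L
a=3:    W    L    W
a=4:    L    W    L
a=5:    W    L    W
Cells with no legal move (terminal, hence L): (0,0).
The remaining L cells, each justified by listing all of its moves:
(0,2): →(0,1)(W) only, which is W, so L
(1,1): →(0,1)(W), (1,0)(W) — all W, so L
(2,0): →(1,0)(W) only, which is W, so L
(2,2): →(1,2)(W), (2,1)(W) — all W, so L
(3,1): →(2,1)(W), (3,0)(W) — all W, so L
(4,0): →(3,0)(W) only, which is W, so L
(4,2): →(3,2)(W), (4,1)(W) — all W, so L
(5,1): →(4,1)(W), (5,0)(W) — all W, so L
Every other cell has at least one move into one of the L cells above, so it is W.
From (5,2), the L positions reachable in one move are: (4,2), (5,1). Any move reaching one of these is winning.

Move to (4,2).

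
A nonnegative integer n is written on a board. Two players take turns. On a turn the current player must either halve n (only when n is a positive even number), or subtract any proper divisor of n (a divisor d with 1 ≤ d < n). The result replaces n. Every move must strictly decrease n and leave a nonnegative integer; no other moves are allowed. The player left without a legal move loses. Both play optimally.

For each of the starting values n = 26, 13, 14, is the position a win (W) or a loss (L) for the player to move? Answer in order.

Label each position W (a win for the player to move) or L (a loss). A position with no legal move is L; any other position is W exactly when some move reaches an L, and L when every move reaches a W.
n=0: no move → L
n=1: no move → L
n=2: W (go to 1, an L position)
n=3: L (sole option 2(W) is W)
n=4: W (go to 3, an L position)
n=5: L (sole option 4(W) is W)
n=6: W (go to 3, an L position)
n=7: L (sole option 6(W) is W)
n=8: W (go to 7, an L position)
n=9: L (options 6(W), 8(W) are all W)
n=10: W (go to 5, an L position)
n=11: L (sole option 10(W) is W)
n=12: W (go to 9, an L position)
n=13: L (sole option 12(W) is W)
n=14: W (go to 7, an L position)
n=15: L (options 10(W), 12(W), 14(W) are all W)
n=16: W (go to 15, an L position)
n=17: L (sole option 16(W) is W)
n=18: W (go to 9, an L position)
n=19: L (sole option 18(W) is W)
n=20: W (go to 15, an L position)
n=21: L (options 14(W), 18(W), 20(W) are all W)
n=22: W (go to 11, an L position)
n=23: L (sole option 22(W) is W)
n=24: W (go to 21, an L position)
n=25: L (options 20(W), 24(W) are all W)
n=26: W (go to 13, an L position)

26: W, 13: L, 14: W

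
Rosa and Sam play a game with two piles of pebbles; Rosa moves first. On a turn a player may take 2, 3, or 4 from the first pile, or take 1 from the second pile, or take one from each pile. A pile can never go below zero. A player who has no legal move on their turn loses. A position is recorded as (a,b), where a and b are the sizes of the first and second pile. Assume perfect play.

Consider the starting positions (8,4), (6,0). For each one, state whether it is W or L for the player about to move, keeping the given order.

Work bottom-up. With no move the player to move loses. Otherwise the position is W if at least one move leads to an L position for the opponent, and L if every move leads to a W.
No move ever increases a pile, so every position that can arise here has a ≤ 8 and b ≤ 4; it is enough to label the cells with 0 ≤ a ≤ 8 and 0 ≤ b ≤ 4.
Every move lowers a or b (never raises either), so fill the grid row by row in increasing a, and left to right within a row: each cell's successors are then already labelled.
      b=0  b=1  b=2  b=3  b=4
a=0:    L    W    L    W    L
a=1:    L    W    L    W    L
a=2:    W    W    W    W    W
a=3:    W    L    W    L    W
a=4:    W    L    W    L    W
a=5:    W    W    W    W    W
a=6:    L    W    L    W    L
a=7:    L    W    L    W    L
a=8:    W    W    W    W    W
Cells with no legal move (terminal, hence L): (0,0), (1,0).
The remaining L cells, each justified by listing all of its moves:
(0,2): →(0,1)(W) only, which is W, so L
(0,4): →(0,3)(W) only, which is W, so L
(1,2): →(1,1)(W), (0,1)(W) — all W, so L
(1,4): →(1,3)(W), (0,3)(W) — all W, so L
(3,1): →(1,1)(W), (0,1)(W), (3,0)(W), (2,0)(W) — all W, so L
(3,3): →(1,3)(W), (0,3)(W), (3,2)(W), (2,2)(W) — all W, so L
(4,1): →(2,1)(W), (1,1)(W), (0,1)(W), (4,0)(W), (3,0)(W) — all W, so L
(4,3): →(2,3)(W), (1,3)(W), (0,3)(W), (4,2)(W), (3,2)(W) — all W, so L
(6,0): →(4,0)(W), (3,0)(W), (2,0)(W) — all W, so L
(6,2): →(4,2)(W), (3,2)(W), (2,2)(W), (6,1)(W), (5,1)(W) — all W, so L
(6,4): →(4,4)(W), (3,4)(W), (2,4)(W), (6,3)(W), (5,3)(W) — all W, so L
(7,0): →(5,0)(W), (4,0)(W), (3,0)(W) — all W, so L
(7,2): →(5,2)(W), (4,2)(W), (3,2)(W), (7,1)(W), (6,1)(W) — all W, so L
(7,4): →(5,4)(W), (4,4)(W), (3,4)(W), (7,3)(W), (6,3)(W) — all W, so L
Every other cell has at least one move into one of the L cells above, so it is W.
(8,4): the move to (6,4) reaches an L cell, so W
(6,0): one of the L cells justified above, so L

(8,4): W, (6,0): L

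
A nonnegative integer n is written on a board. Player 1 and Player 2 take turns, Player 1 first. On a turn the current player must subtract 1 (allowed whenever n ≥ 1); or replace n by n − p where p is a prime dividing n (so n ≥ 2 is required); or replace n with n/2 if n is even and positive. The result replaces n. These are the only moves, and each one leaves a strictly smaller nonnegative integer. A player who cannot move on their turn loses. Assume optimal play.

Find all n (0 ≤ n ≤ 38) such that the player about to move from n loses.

Label each position W (a win for the player to move) or L (a loss). A position with no legal move is L; any other position is W exactly when some move reaches an L, and L when every move reaches a W.
n=0: no move → L
n=1: →0(L), so W
n=2: →0(L), so W
n=3: →0(L), so W
n=4: →2(W), 3(W) — all W, so L
n=5: →0(L), so W
n=6: →4(L), so W
n=7: →0(L), so W
n=8: →4(L), so W
n=9: →6(W), 8(W) — all W, so L
n=10: →9(L), so W
n=11: →0(L), so W
n=12: →9(L), so W
n=13: →0(L), so W
n=14: →7(W), 12(W), 13(W) — all W, so L
n=15: →14(L), so W
n=16: →14(L), so W
n=17: →0(L), so W
n=18: →9(L), so W
n=19: →0(L), so W
n=20: →10(W), 15(W), 18(W), 19(W) — all W, so L
n=21: →14(L), so W
n=22: →20(L), so W
n=23: →0(L), so W
n=24: →12(W), 21(W), 22(W), 23(W) — all W, so L
n=25: →20(L), so W
n=26: →24(L), so W
n=27: →24(L), so W
n=28: →14(L), so W
n=29: →0(L), so W
n=30: →15(W), 25(W), 27(W), 28(W), 29(W) — all W, so L
n=31: →0(L), so W
n=32: →30(L), so W
n=33: →30(L), so W
n=34: →17(W), 32(W), 33(W) — all W, so L
n=35: →30(L), so W
n=36: →34(L), so W
n=37: →0(L), so W
n=38: →19(W), 36(W), 37(W) — all W, so L
The losing starting values of n are exactly the entries labelled L in this table (9 of them).

0, 4, 9, 14, 20, 24, 30, 34, 38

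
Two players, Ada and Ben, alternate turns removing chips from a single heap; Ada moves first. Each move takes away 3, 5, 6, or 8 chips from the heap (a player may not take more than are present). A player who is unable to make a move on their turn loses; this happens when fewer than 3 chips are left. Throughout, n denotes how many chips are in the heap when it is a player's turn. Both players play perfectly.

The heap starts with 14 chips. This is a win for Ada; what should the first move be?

Remove 3, leaving 11.

Build the W/L table. Terminal = L. A non-terminal position is W if it has a move to some L; otherwise it is L.
n=0: no move → L
n=1: no move → L
n=2: no move → L
n=3: can move to 0, which is L ⇒ W
n=4: can move to 1, which is L ⇒ W
n=5: can move to 2, which is L ⇒ W
n=6: can move to 1, which is L ⇒ W
n=7: can move to 2, which is L ⇒ W
n=8: can move to 2, which is L ⇒ W
n=9: can move to 1, which is L ⇒ W
n=10: can move to 2, which is L ⇒ W
n=11: moves to 8(W), 6(W), 5(W), 3(W); every one is W ⇒ L
n=12: moves to 9(W), 7(W), 6(W), 4(W); every one is W ⇒ L
n=13: moves to 10(W), 8(W), 7(W), 5(W); every one is W ⇒ L
n=14: can move to 11, which is L ⇒ W
From 14, the L positions reachable in one move are: 11.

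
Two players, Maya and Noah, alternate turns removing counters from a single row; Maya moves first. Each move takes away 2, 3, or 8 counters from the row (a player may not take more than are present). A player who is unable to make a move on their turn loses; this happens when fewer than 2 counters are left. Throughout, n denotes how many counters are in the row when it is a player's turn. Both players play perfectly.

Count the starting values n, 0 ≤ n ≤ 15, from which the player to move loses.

7

Label each position W (a win for the player to move) or L (a loss). A position with no legal move is L; any other position is W exactly when some move reaches an L, and L when every move reaches a W.
n=0: no move → L
n=1: no move → L
n=2: W (go to 0, an L position)
n=3: W (go to 1, an L position)
n=4: W (go to 1, an L position)
n=5: L (options 3(W), 2(W) are all W)
n=6: L (options 4(W), 3(W) are all W)
n=7: W (go to 5, an L position)
n=8: W (go to 6, an L position)
n=9: W (go to 6, an L position)
n=10: L (options 8(W), 7(W), 2(W) are all W)
n=11: L (options 9(W), 8(W), 3(W) are all W)
n=12: W (go to 10, an L position)
n=13: W (go to 11, an L position)
n=14: W (go to 11, an L position)
n=15: L (options 13(W), 12(W), 7(W) are all W)
L entries with 0 ≤ n ≤ 15: n = 0, 1, 5, 6, 10, 11, 15; that makes 7.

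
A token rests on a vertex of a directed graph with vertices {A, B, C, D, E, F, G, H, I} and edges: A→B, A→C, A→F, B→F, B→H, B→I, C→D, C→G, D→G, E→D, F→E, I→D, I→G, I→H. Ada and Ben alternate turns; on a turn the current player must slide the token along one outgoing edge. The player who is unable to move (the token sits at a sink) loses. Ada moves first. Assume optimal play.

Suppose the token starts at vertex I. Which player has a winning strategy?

Label each position W (a win for the player to move) or L (a loss). A position with no legal move is L; any other position is W exactly when some move reaches an L, and L when every move reaches a W.
Every edge goes from a vertex to one that appears earlier in the order G, H, D, I, E, F, C, B, A, so processing vertices in that order labels each vertex after all of its successors.
G: no outgoing edge → L
H: no outgoing edge → L
D: W (go to G, an L position)
I: W (go to H, an L position)
E: L (sole option D(W) is W)
F: W (go to E, an L position)
C: W (go to G, an L position)
B: W (go to H, an L position)
A: L (options B(W), C(W), F(W) are all W)
From I Ada can move to H, reaching an L position.

Ada wins.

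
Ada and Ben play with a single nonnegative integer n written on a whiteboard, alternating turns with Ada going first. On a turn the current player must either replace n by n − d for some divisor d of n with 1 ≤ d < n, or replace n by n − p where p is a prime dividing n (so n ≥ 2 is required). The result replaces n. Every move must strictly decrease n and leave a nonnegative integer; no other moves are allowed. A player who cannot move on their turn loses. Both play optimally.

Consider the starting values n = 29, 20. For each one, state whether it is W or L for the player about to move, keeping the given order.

Build the W/L table. Terminal = L. A non-terminal position is W if it has a move to some L; otherwise it is L.
n=0: no move → L
n=1: no move → L
n=2: W (go to 0, an L position)
n=3: W (go to 0, an L position)
n=4: L (options 2(W), 3(W) are all W)
n=5: W (go to 0, an L position)
n=6: W (go to 4, an L position)
n=7: W (go to 0, an L position)
n=8: W (go to 4, an L position)
n=9: L (options 6(W), 8(W) are all W)
n=10: W (go to 9, an L position)
n=11: W (go to 0, an L position)
n=12: W (go to 9, an L position)
n=13: W (go to 0, an L position)
n=14: L (options 7(W), 12(W), 13(W) are all W)
n=15: W (go to 14, an L position)
n=16: W (go to 14, an L position)
n=17: W (go to 0, an L position)
n=18: W (go to 9, an L position)
n=19: W (go to 0, an L position)
n=20: L (options 10(W), 15(W), 16(W), 18(W), 19(W) are all W)
n=21: W (go to 14, an L position)
n=22: W (go to 20, an L position)
n=23: W (go to 0, an L position)
n=24: W (go to 20, an L position)
n=25: W (go to 20, an L position)
n=26: L (options 13(W), 24(W), 25(W) are all W)
n=27: W (go to 26, an L position)
n=28: W (go to 14, an L position)
n=29: W (go to 0, an L position)

29: W, 20: L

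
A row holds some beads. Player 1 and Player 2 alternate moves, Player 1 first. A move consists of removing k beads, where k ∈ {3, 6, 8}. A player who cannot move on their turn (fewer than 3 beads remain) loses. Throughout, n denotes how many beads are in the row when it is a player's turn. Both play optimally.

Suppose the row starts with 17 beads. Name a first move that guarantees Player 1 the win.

Work bottom-up. With no move the player to move loses. Otherwise the position is W if at least one move leads to an L position for the opponent, and L if every move leads to a W.
n=0: no move → L
n=1: no move → L
n=2: no move → L
n=3: W (go to 0, an L position)
n=4: W (go to 1, an L position)
n=5: W (go to 2, an L position)
n=6: W (go to 0, an L position)
n=7: W (go to 1, an L position)
n=8: W (go to 2, an L position)
n=9: W (go to 1, an L position)
n=10: W (go to 2, an L position)
n=11: L (options 8(W), 5(W), 3(W) are all W)
n=12: L (options 9(W), 6(W), 4(W) are all W)
n=13: L (options 10(W), 7(W), 5(W) are all W)
n=14: W (go to 11, an L position)
n=15: W (go to 12, an L position)
n=16: W (go to 13, an L position)
n=17: W (go to 11, an L position)
From 17, the L positions reachable in one move are: 11.

Remove 6, leaving 11.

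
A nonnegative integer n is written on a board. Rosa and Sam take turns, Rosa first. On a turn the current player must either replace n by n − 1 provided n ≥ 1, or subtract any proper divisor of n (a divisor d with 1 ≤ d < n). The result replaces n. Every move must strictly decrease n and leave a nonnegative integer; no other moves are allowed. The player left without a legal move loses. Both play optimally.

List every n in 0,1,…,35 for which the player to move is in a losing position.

Positions with no move are L. A position that does have a move is losing for the player to move precisely when every available move leads to a winning position for the opponent. Fill in the labels:
n=0: no move → L
n=1: reaches L-position 0 → W
n=2: only reaches 1(W), which is W → L
n=3: reaches L-position 2 → W
n=4: reaches L-position 2 → W
n=5: only reaches 4(W), which is W → L
n=6: reaches L-position 5 → W
n=7: only reaches 6(W), which is W → L
n=8: reaches L-position 7 → W
n=9: only reaches 6(W), 8(W), all W → L
n=10: reaches L-position 5 → W
n=11: only reaches 10(W), which is W → L
n=12: reaches L-position 9 → W
n=13: only reaches 12(W), which is W → L
n=14: reaches L-position 7 → W
n=15: only reaches 10(W), 12(W), 14(W), all W → L
n=16: reaches L-position 15 → W
n=17: only reaches 16(W), which is W → L
n=18: reaches L-position 9 → W
n=19: only reaches 18(W), which is W → L
n=20: reaches L-position 15 → W
n=21: only reaches 14(W), 18(W), 20(W), all W → L
n=22: reaches L-position 11 → W
n=23: only reaches 22(W), which is W → L
n=24: reaches L-position 21 → W
n=25: only reaches 20(W), 24(W), all W → L
n=26: reaches L-position 13 → W
n=27: only reaches 18(W), 24(W), 26(W), all W → L
n=28: reaches L-position 21 → W
n=29: only reaches 28(W), which is W → L
n=30: reaches L-position 15 → W
n=31: only reaches 30(W), which is W → L
n=32: reaches L-position 31 → W
n=33: only reaches 22(W), 30(W), 32(W), all W → L
n=34: reaches L-position 17 → W
n=35: only reaches 28(W), 30(W), 34(W), all W → L
Reading off the rows marked L gives the requested list; there are 18 such values of n.

0, 2, 5, 7, 9, 11, 13, 15, 17, 19, 21, 23, 25, 27, 29, 31, 33, 35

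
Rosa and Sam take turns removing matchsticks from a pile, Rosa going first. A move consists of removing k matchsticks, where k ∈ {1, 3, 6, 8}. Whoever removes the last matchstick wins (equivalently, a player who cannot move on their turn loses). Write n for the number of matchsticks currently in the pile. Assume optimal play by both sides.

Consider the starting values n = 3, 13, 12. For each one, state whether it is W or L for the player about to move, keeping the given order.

Compute win/loss labels from the base case upward. A position with no move is L. Any other position is W if it can reach an L in one move, else L.
n=0: no move → L
n=1: W (go to 0, an L position)
n=2: L (sole option 1(W) is W)
n=3: W (go to 2, an L position)
n=4: L (options 3(W), 1(W) are all W)
n=5: W (go to 4, an L position)
n=6: W (go to 0, an L position)
n=7: W (go to 4, an L position)
n=8: W (go to 2, an L position)
n=9: L (options 8(W), 6(W), 3(W), 1(W) are all W)
n=10: W (go to 9, an L position)
n=11: L (options 10(W), 8(W), 5(W), 3(W) are all W)
n=12: W (go to 11, an L position)
n=13: L (options 12(W), 10(W), 7(W), 5(W) are all W)

3: W, 13: L, 12: W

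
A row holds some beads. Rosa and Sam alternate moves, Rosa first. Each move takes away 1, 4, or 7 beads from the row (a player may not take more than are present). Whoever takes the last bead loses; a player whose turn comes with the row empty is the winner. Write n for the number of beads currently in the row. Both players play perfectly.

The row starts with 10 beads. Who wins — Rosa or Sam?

Rosa wins.

Build the W/L table. Terminal = W. A non-terminal position is W if it has a move to some L; otherwise it is L.
n=0: no move; the opponent has just taken the last bead and therefore loses → W
n=1: L (sole option 0(W) is W)
n=2: W (go to 1, an L position)
n=3: L (sole option 2(W) is W)
n=4: W (go to 3, an L position)
n=5: W (go to 1, an L position)
n=6: L (options 5(W), 2(W) are all W)
n=7: W (go to 6, an L position)
n=8: W (go to 1, an L position)
n=9: L (options 8(W), 5(W), 2(W) are all W)
n=10: W (go to 9, an L position)
From 10 Rosa can remove 1, leaving 9, reaching an L position.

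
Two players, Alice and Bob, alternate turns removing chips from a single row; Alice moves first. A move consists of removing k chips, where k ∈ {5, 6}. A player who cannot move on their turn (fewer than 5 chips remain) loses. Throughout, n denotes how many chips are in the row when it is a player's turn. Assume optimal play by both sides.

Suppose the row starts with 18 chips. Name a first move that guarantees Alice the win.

Use the standard recursion: the mover loses at a terminal position; elsewhere, the mover wins exactly when some move hands the opponent an L position.
n=0: no move → L
n=1: no move → L
n=2: no move → L
n=3: no move → L
n=4: no move → L
n=5: →0(L), so W
n=6: →1(L), so W
n=7: →2(L), so W
n=8: →3(L), so W
n=9: →4(L), so W
n=10: →4(L), so W
n=11: →6(W), 5(W) — all W, so L
n=12: →7(W), 6(W) — all W, so L
n=13: →8(W), 7(W) — all W, so L
n=14: →9(W), 8(W) — all W, so L
n=15: →10(W), 9(W) — all W, so L
n=16: →11(L), so W
n=17: →12(L), so W
n=18: →13(L), so W
From 18, the L positions reachable in one move are: 13, 12. Any move reaching one of these is winning.

Remove 5, leaving 13.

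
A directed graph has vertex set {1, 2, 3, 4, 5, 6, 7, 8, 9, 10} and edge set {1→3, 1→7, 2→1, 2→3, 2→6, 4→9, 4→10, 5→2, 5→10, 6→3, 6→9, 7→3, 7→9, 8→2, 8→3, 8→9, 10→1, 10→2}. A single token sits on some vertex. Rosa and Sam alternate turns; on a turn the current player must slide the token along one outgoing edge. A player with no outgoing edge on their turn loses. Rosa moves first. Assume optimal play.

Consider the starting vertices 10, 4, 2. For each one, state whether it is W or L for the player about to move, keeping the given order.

10: L, 4: W, 2: W

Build the W/L table. Terminal = L. A non-terminal position is W if it has a move to some L; otherwise it is L.
Every edge goes from a vertex to one that appears earlier in the order 9, 3, 7, 6, 1, 2, 10, 8, 5, 4, so processing vertices in that order labels each vertex after all of its successors.
9: no outgoing edge → L
3: no outgoing edge → L
7: →3(L), so W
6: →3(L), so W
1: →3(L), so W
2: →3(L), so W
10: →2(W), 1(W) — all W, so L
8: →3(L), so W
5: →10(L), so W
4: →10(L), so W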